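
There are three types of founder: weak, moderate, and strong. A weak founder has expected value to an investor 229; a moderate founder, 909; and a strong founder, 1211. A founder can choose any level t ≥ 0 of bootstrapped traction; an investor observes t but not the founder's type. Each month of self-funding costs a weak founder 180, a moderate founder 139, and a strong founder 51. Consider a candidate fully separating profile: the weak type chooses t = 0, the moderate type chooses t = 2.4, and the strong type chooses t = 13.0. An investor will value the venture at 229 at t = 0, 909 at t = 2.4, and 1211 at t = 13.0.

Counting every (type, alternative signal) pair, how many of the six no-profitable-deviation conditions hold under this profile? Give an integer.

4

Moderate (own payoff 909 − 139×2.4 = 575.4): to t=0 gives 229 → no gain ✓; to t=13.0 gives 1211 − 139×13.0 = -596 → no gain ✓.
Strong (own payoff 1211 − 51×13.0 = 548): to t=0 gives 229 → no gain ✓; to t=2.4 gives 909 − 51×2.4 = 786.6 → profitable ✗.
Weak (own payoff 229): to t=2.4 gives 909 − 180×2.4 = 477 → profitable ✗; to t=13.0 gives 1211 − 180×13.0 = -1129 → no gain ✓.
4 of the 6 constraints hold; not an equilibrium.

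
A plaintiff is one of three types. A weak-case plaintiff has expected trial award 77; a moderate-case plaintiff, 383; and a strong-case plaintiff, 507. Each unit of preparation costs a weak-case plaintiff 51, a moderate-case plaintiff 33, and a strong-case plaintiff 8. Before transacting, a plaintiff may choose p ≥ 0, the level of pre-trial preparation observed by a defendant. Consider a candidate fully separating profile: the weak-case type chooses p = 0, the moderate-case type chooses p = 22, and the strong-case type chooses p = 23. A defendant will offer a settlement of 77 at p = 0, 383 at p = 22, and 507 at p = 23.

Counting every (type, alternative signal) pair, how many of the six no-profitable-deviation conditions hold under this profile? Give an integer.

4

Moderate-case (own payoff 383 − 33×22 = -343): to p=0 gives 77 → profitable ✗; to p=23 gives 507 − 33×23 = -252 → profitable ✗.
Strong-case (own payoff 507 − 8×23 = 323): to p=0 gives 77 → no gain ✓; to p=22 gives 383 − 8×22 = 207 → no gain ✓.
Weak-case (own payoff 77): to p=22 gives 383 − 51×22 = -739 → no gain ✓; to p=23 gives 507 − 51×23 = -666 → no gain ✓.
4 of the 6 constraints hold; not an equilibrium.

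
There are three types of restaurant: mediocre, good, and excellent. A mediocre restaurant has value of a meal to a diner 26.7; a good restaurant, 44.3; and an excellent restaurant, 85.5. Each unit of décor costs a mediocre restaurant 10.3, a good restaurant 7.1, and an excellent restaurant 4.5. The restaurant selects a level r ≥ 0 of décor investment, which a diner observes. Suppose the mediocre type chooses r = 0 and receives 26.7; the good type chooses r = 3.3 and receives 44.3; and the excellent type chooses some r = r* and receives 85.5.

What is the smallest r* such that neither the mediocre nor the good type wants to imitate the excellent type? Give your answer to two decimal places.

Mediocre type (on-path payoff 26.7) won't mimic when 26.7 ≥ 85.5 − 10.3·r*, i.e. r* ≥ 5.71.
Good type (on-path payoff 44.3 − 7.1×3.3 = 20.87) won't mimic when 20.87 ≥ 85.5 − 7.1·r*, i.e. r* ≥ 9.10.
Both must hold, so r* = max(5.71, 9.10) = 9.10. The good type's constraint binds.

9.10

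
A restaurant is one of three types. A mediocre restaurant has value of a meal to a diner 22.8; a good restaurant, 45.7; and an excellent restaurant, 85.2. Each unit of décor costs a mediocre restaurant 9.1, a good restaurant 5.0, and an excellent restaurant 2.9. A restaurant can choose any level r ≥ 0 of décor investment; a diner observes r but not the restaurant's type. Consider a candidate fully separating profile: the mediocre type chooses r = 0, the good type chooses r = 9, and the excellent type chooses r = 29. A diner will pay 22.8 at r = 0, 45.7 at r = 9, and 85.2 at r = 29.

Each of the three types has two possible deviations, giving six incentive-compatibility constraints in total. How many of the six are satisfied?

Mediocre (own payoff 22.8): to r=9 gives 45.7 − 9.1×9 = -36.2 → no gain ✓; to r=29 gives 85.2 − 9.1×29 = -178.7 → no gain ✓.
Excellent (own payoff 85.2 − 2.9×29 = 1.1): to r=0 gives 22.8 → profitable ✗; to r=9 gives 45.7 − 2.9×9 = 19.6 → profitable ✗.
Good (own payoff 45.7 − 5.0×9 = 0.7): to r=0 gives 22.8 → profitable ✗; to r=29 gives 85.2 − 5.0×29 = -59.8 → no gain ✓.
3 of the 6 constraints hold; not an equilibrium.

3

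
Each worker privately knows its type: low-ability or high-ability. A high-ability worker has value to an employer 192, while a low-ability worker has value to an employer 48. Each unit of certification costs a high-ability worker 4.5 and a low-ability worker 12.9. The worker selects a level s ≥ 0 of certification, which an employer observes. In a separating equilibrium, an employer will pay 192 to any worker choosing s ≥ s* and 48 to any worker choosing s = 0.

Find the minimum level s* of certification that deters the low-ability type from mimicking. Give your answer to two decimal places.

A low-ability worker choosing s = 0 receives 48.
Imitating at s* instead would pay 192 at cost 12.9·s*, netting 192 − 12.9·s*.
Indifference: 48 = 192 − 12.9·s*, so s* = (192 − 48) / 12.9 ≈ 11.16.
This is the low-ability type's binding incentive-compatibility constraint; any s ≥ 11.16 sustains separation on that side.

11.16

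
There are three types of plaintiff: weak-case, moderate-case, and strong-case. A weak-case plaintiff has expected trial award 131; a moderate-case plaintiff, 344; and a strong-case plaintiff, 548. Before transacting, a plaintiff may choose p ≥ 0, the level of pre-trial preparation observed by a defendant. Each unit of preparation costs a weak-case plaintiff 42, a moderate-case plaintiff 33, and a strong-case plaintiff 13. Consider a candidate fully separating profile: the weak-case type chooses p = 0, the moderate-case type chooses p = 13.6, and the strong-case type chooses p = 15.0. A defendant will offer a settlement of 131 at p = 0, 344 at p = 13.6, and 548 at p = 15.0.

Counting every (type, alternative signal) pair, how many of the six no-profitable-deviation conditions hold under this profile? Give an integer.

4

Moderate-case (own payoff 344 − 33×13.6 = -104.8): to p=0 gives 131 → profitable ✗; to p=15.0 gives 548 − 33×15.0 = 53 → profitable ✗.
Strong-case (own payoff 548 − 13×15.0 = 353): to p=0 gives 131 → no gain ✓; to p=13.6 gives 344 − 13×13.6 = 167.2 → no gain ✓.
Weak-case (own payoff 131): to p=13.6 gives 344 − 42×13.6 = -227.2 → no gain ✓; to p=15.0 gives 548 − 42×15.0 = -82 → no gain ✓.
4 of the 6 constraints hold; not an equilibrium.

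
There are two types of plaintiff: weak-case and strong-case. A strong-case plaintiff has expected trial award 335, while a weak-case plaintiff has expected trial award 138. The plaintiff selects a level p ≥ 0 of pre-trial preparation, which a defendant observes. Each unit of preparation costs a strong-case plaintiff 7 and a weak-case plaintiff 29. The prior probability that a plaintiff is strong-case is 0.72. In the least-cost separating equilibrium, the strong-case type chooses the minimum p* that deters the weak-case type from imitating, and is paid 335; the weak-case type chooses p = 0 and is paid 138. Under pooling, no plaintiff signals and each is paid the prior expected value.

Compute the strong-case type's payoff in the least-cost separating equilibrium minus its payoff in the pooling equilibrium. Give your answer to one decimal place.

Least-cost separating signal: p* solves 138 = 335 − 29·p*, so p* = (335 − 138)/29 ≈ 6.7931.
Strong-case type's separating payoff: 335 − 7 × p* = 335 − 7 × (335 − 138)/29 = 335 − 1379/29 ≈ 287.448.
Pooling payoff: 0.72 × 335 + 0.28 × 138 = 279.84.
Difference: 287.448 − 279.84 = 7.608, i.e. 7.6 to one decimal place.
The strong-case type prefers to separate.

7.6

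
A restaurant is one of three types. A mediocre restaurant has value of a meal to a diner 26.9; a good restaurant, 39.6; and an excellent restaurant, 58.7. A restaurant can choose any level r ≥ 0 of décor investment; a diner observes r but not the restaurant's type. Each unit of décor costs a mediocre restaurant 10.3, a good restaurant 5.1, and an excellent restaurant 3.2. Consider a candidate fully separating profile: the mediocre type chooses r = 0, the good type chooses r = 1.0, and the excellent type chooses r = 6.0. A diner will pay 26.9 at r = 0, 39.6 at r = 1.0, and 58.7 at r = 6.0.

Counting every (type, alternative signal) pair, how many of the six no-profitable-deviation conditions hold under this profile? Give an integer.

Mediocre (own payoff 26.9): to r=1.0 gives 39.6 − 10.3×1.0 = 29.3 → profitable ✗; to r=6.0 gives 58.7 − 10.3×6.0 = -3.1 → no gain ✓.
Excellent (own payoff 58.7 − 3.2×6.0 = 39.5): to r=0 gives 26.9 → no gain ✓; to r=1.0 gives 39.6 − 3.2×1.0 = 36.4 → no gain ✓.
Good (own payoff 39.6 − 5.1×1.0 = 34.5): to r=0 gives 26.9 → no gain ✓; to r=6.0 gives 58.7 − 5.1×6.0 = 28.1 → no gain ✓.
5 of the 6 constraints hold; not an equilibrium.

5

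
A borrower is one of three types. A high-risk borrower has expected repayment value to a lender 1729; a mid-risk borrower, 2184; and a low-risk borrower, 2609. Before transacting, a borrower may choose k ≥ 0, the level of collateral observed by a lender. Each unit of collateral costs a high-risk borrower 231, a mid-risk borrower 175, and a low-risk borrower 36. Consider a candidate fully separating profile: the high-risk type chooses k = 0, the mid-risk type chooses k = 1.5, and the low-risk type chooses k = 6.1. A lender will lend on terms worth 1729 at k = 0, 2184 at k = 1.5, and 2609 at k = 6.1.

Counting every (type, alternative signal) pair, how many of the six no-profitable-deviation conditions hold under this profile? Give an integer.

Low-risk (own payoff 2609 − 36×6.1 = 2389.4): to k=0 gives 1729 → no gain ✓; to k=1.5 gives 2184 − 36×1.5 = 2130 → no gain ✓.
High-risk (own payoff 1729): to k=1.5 gives 2184 − 231×1.5 = 1837.5 → profitable ✗; to k=6.1 gives 2609 − 231×6.1 = 1199.9 → no gain ✓.
Mid-risk (own payoff 2184 − 175×1.5 = 1921.5): to k=0 gives 1729 → no gain ✓; to k=6.1 gives 2609 − 175×6.1 = 1541.5 → no gain ✓.
5 of the 6 constraints hold; not an equilibrium.

5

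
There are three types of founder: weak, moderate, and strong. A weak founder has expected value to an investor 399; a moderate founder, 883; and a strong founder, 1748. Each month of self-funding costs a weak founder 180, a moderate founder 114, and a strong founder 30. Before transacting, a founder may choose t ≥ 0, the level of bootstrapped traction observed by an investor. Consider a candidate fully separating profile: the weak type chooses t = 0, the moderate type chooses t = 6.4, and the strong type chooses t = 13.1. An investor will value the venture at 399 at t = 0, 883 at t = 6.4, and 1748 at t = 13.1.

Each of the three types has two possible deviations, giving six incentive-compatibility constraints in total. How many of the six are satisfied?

4

Moderate (own payoff 883 − 114×6.4 = 153.4): to t=0 gives 399 → profitable ✗; to t=13.1 gives 1748 − 114×13.1 = 254.6 → profitable ✗.
Strong (own payoff 1748 − 30×13.1 = 1355): to t=0 gives 399 → no gain ✓; to t=6.4 gives 883 − 30×6.4 = 691 → no gain ✓.
Weak (own payoff 399): to t=6.4 gives 883 − 180×6.4 = -269 → no gain ✓; to t=13.1 gives 1748 − 180×13.1 = -610 → no gain ✓.
4 of the 6 constraints hold; not an equilibrium.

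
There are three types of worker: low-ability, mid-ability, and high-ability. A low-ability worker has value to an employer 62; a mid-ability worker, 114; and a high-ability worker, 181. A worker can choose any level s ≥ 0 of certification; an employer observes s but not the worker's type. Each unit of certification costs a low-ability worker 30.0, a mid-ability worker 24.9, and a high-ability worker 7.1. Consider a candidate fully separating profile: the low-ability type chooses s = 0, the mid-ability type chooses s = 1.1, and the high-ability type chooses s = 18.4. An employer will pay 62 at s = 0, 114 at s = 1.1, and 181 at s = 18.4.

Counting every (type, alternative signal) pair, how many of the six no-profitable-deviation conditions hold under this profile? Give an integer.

Mid-ability (own payoff 114 − 24.9×1.1 = 86.61): to s=0 gives 62 → no gain ✓; to s=18.4 gives 181 − 24.9×18.4 = -277.16 → no gain ✓.
Low-ability (own payoff 62): to s=1.1 gives 114 − 30.0×1.1 = 81 → profitable ✗; to s=18.4 gives 181 − 30.0×18.4 = -371 → no gain ✓.
High-ability (own payoff 181 − 7.1×18.4 = 50.36): to s=0 gives 62 → profitable ✗; to s=1.1 gives 114 − 7.1×1.1 = 106.19 → profitable ✗.
3 of the 6 constraints hold; not an equilibrium.

3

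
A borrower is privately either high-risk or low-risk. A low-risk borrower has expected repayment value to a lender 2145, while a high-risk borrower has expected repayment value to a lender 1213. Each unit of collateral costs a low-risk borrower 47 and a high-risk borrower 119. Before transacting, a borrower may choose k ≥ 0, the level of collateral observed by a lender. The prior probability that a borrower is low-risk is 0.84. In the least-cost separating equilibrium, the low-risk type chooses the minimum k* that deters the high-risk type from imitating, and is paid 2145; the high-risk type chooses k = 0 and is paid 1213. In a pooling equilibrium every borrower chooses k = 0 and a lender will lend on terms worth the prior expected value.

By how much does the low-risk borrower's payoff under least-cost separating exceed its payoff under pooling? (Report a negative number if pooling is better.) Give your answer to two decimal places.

-218.98

Least-cost separating signal: k* solves 1213 = 2145 − 119·k*, so k* = (2145 − 1213)/119 ≈ 7.8319.
Low-risk type's separating payoff: 2145 − 47 × k* = 2145 − 47 × (2145 − 1213)/119 = 2145 − 43804/119 ≈ 1776.8992.
Pooling payoff: 0.84 × 2145 + 0.16 × 1213 = 1995.88.
Difference: 1776.8992 − 1995.88 = -218.9808, i.e. -218.98 to two decimal places.
The low-risk type would prefer the pooling outcome.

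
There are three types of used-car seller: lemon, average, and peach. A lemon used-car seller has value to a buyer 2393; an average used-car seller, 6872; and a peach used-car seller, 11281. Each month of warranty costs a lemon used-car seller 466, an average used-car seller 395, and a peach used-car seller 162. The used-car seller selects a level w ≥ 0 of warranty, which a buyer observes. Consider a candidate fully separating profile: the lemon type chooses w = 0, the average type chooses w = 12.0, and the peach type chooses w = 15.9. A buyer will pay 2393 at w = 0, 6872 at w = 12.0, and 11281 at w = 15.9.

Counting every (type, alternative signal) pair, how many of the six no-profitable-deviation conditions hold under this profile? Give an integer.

Peach (own payoff 11281 − 162×15.9 = 8705.2): to w=0 gives 2393 → no gain ✓; to w=12.0 gives 6872 − 162×12.0 = 4928 → no gain ✓.
Average (own payoff 6872 − 395×12.0 = 2132): to w=0 gives 2393 → profitable ✗; to w=15.9 gives 11281 − 395×15.9 = 5000.5 → profitable ✗.
Lemon (own payoff 2393): to w=12.0 gives 6872 − 466×12.0 = 1280 → no gain ✓; to w=15.9 gives 11281 − 466×15.9 = 3871.6 → profitable ✗.
3 of the 6 constraints hold; not an equilibrium.

3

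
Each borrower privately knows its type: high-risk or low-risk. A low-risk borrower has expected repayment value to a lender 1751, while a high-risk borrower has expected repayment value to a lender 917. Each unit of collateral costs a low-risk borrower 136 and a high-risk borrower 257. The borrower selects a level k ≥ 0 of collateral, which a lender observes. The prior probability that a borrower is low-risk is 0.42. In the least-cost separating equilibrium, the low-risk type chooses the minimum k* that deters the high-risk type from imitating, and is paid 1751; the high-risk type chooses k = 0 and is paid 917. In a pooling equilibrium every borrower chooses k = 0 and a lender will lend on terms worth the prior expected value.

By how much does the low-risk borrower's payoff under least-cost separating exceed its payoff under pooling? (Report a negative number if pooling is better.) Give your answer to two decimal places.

Least-cost separating signal: k* solves 917 = 1751 − 257·k*, so k* = (1751 − 917)/257 ≈ 3.2451.
Low-risk type's separating payoff: 1751 − 136 × k* = 1751 − 136 × (1751 − 917)/257 = 1751 − 113424/257 ≈ 1309.6615.
Pooling payoff: 0.42 × 1751 + 0.58 × 917 = 1267.28.
Difference: 1309.6615 − 1267.28 = 42.3815, i.e. 42.38 to two decimal places.
The low-risk type prefers to separate.

42.38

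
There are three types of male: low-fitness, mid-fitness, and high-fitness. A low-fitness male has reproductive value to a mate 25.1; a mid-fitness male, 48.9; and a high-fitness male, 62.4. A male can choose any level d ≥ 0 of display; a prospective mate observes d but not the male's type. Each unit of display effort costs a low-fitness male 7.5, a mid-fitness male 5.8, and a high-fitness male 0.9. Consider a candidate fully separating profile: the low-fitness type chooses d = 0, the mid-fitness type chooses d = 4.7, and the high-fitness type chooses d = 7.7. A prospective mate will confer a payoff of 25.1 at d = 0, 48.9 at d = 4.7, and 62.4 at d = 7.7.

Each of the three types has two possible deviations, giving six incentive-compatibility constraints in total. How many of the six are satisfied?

Mid-fitness (own payoff 48.9 − 5.8×4.7 = 21.64): to d=0 gives 25.1 → profitable ✗; to d=7.7 gives 62.4 − 5.8×7.7 = 17.74 → no gain ✓.
High-fitness (own payoff 62.4 − 0.9×7.7 = 55.47): to d=0 gives 25.1 → no gain ✓; to d=4.7 gives 48.9 − 0.9×4.7 = 44.67 → no gain ✓.
Low-fitness (own payoff 25.1): to d=4.7 gives 48.9 − 7.5×4.7 = 13.65 → no gain ✓; to d=7.7 gives 62.4 − 7.5×7.7 = 4.65 → no gain ✓.
5 of the 6 constraints hold; not an equilibrium.

5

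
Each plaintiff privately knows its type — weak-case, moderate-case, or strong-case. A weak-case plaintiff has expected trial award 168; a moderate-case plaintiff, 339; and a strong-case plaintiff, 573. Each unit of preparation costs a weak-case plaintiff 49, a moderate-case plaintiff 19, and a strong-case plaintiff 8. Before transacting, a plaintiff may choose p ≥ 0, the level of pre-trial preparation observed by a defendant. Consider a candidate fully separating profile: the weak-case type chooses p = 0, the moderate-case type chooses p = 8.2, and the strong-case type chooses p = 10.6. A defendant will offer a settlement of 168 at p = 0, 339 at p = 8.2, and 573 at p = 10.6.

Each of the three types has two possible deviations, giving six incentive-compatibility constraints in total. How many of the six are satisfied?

Moderate-case (own payoff 339 − 19×8.2 = 183.2): to p=0 gives 168 → no gain ✓; to p=10.6 gives 573 − 19×10.6 = 371.6 → profitable ✗.
Strong-case (own payoff 573 − 8×10.6 = 488.2): to p=0 gives 168 → no gain ✓; to p=8.2 gives 339 − 8×8.2 = 273.4 → no gain ✓.
Weak-case (own payoff 168): to p=8.2 gives 339 − 49×8.2 = -62.8 → no gain ✓; to p=10.6 gives 573 − 49×10.6 = 53.6 → no gain ✓.
5 of the 6 constraints hold; not an equilibrium.

5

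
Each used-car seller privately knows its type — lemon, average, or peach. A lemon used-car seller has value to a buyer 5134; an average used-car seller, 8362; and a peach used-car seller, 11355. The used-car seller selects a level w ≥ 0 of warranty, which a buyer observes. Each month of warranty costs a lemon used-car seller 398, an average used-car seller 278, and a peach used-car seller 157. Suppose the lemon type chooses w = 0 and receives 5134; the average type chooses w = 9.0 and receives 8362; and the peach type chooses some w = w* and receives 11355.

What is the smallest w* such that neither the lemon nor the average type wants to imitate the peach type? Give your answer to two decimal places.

19.77

Lemon type (on-path payoff 5134) won't mimic when 5134 ≥ 11355 − 398·w*, i.e. w* ≥ 15.63.
Average type (on-path payoff 8362 − 278×9.0 = 5860) won't mimic when 5860 ≥ 11355 − 278·w*, i.e. w* ≥ 19.77.
Both must hold, so w* = max(15.63, 19.77) = 19.77. The average type's constraint binds.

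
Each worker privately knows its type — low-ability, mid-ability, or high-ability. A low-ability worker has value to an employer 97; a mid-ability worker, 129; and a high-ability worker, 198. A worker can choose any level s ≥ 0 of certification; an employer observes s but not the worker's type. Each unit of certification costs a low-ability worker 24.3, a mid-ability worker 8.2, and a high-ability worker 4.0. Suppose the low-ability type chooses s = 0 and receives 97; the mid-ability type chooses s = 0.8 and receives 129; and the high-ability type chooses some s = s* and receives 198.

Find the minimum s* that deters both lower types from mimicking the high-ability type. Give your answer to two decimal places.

9.21

Mid-ability type (on-path payoff 129 − 8.2×0.8 = 122.44) won't mimic when 122.44 ≥ 198 − 8.2·s*, i.e. s* ≥ 9.21.
Low-ability type (on-path payoff 97) won't mimic when 97 ≥ 198 − 24.3·s*, i.e. s* ≥ 4.16.
Both must hold, so s* = max(4.16, 9.21) = 9.21. The mid-ability type's constraint binds.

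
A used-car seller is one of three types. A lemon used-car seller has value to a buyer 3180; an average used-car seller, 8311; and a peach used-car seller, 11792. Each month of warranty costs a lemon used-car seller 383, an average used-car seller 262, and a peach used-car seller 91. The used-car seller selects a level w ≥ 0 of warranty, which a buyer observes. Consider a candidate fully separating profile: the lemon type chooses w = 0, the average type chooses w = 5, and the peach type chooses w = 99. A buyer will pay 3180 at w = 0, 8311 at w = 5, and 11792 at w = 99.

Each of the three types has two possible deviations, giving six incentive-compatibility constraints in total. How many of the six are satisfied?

3

Lemon (own payoff 3180): to w=5 gives 8311 − 383×5 = 6396 → profitable ✗; to w=99 gives 11792 − 383×99 = -26125 → no gain ✓.
Peach (own payoff 11792 − 91×99 = 2783): to w=0 gives 3180 → profitable ✗; to w=5 gives 8311 − 91×5 = 7856 → profitable ✗.
Average (own payoff 8311 − 262×5 = 7001): to w=0 gives 3180 → no gain ✓; to w=99 gives 11792 − 262×99 = -14146 → no gain ✓.
3 of the 6 constraints hold; not an equilibrium.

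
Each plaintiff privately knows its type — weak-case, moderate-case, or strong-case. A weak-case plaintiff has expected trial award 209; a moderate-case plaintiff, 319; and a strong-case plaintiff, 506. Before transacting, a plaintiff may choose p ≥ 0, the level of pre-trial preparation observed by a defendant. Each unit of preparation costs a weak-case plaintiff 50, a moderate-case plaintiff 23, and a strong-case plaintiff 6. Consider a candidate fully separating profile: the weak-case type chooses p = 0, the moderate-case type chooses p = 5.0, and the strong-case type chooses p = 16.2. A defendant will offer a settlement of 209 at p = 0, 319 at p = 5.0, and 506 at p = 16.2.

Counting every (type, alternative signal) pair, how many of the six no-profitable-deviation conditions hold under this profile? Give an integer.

Strong-case (own payoff 506 − 6×16.2 = 408.8): to p=0 gives 209 → no gain ✓; to p=5.0 gives 319 − 6×5.0 = 289 → no gain ✓.
Moderate-case (own payoff 319 − 23×5.0 = 204): to p=0 gives 209 → profitable ✗; to p=16.2 gives 506 − 23×16.2 = 133.4 → no gain ✓.
Weak-case (own payoff 209): to p=5.0 gives 319 − 50×5.0 = 69 → no gain ✓; to p=16.2 gives 506 − 50×16.2 = -304 → no gain ✓.
5 of the 6 constraints hold; not an equilibrium.

5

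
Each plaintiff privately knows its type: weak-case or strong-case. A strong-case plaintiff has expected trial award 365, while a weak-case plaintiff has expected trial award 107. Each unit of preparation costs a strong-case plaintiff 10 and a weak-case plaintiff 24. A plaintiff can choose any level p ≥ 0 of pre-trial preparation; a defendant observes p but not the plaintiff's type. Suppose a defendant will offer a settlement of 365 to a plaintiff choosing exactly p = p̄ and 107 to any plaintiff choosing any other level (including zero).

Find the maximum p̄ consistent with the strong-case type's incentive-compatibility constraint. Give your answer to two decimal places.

25.80

Choosing p̄ yields the strong-case type 365 − 10·p̄; choosing zero yields 107.
The strong-case type is indifferent at 365 − 10·p̄ = 107, i.e. p̄ = (365 − 107) / 10 = 25.80.
For any p̄ above 25.80 the strong-case type would rather pool at zero, so separation collapses.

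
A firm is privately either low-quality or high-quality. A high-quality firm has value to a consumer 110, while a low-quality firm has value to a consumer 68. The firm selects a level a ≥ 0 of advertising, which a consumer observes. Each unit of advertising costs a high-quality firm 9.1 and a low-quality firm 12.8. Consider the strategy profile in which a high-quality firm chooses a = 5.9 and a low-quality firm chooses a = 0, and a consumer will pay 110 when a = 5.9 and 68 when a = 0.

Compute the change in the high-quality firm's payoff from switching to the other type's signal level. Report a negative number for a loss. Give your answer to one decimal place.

11.7

Playing a = 5.9 the high-quality firm receives 110 − 9.1 × 5.9 = 56.31.
Deviating to a = 0 yields 68 instead.
Gain from deviating: 68 − 56.31 = 11.69, i.e. 11.7 to one decimal place.
The gain is positive, so the high-quality type's incentive-compatibility constraint is violated — this profile is not a separating equilibrium.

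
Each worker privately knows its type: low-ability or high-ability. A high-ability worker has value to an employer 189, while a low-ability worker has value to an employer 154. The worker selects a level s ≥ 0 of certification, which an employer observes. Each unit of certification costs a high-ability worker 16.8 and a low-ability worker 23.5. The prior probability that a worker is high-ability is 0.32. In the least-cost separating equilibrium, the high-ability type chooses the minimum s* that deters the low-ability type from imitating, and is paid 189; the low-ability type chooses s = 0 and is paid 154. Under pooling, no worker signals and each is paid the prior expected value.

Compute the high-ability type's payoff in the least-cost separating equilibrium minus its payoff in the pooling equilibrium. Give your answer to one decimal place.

Least-cost separating signal: s* solves 154 = 189 − 23.5·s*, so s* = (189 − 154)/23.5 ≈ 1.4894.
High-ability type's separating payoff: 189 − 16.8 × s* = 189 − 16.8 × (189 − 154)/23.5 = 189 − 588/23.5 ≈ 163.979.
Pooling payoff: 0.32 × 189 + 0.68 × 154 = 165.2.
Difference: 163.979 − 165.2 = -1.221, i.e. -1.2 to one decimal place.
The high-ability type would prefer the pooling outcome.

-1.2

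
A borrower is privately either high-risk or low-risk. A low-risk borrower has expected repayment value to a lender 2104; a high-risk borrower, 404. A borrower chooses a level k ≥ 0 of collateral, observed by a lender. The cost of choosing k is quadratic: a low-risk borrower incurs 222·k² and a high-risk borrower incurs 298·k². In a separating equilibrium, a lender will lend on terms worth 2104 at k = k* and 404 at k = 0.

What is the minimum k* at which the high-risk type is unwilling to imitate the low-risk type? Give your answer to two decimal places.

The high-risk type at k = 0 receives 404; imitating at k* yields 2104 − 298·k*².
Indifference: 404 = 2104 − 298·k*², so k*² = (2104 − 404) / 298 ≈ 5.7047.
k* = √5.7047 ≈ 2.39.

2.39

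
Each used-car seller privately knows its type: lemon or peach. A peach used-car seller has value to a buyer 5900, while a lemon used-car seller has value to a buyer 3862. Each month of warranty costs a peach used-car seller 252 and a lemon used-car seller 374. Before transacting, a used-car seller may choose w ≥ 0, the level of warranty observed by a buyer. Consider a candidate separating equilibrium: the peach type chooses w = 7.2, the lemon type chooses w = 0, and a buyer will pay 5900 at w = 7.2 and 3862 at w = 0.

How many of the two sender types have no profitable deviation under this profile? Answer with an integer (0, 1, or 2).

2

Lemon type: stay at 0 → 3862; mimic → 5900 − 374 × 7.2 = 3207.2. IC holds (3862 ≥ 3207.2).
Peach type: signal → 5900 − 252 × 7.2 = 4085.6; deviate to 0 → 3862. IC holds (4085.6 ≥ 3862).
2 of 2 constraints hold, so this is a separating equilibrium.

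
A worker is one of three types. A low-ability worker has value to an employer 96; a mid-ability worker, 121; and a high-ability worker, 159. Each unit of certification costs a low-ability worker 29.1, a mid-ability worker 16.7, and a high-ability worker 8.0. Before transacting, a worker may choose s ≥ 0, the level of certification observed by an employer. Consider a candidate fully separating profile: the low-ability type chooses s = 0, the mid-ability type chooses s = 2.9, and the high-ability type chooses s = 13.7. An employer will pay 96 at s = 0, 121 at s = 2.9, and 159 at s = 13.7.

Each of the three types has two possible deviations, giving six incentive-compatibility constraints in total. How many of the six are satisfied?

Low-ability (own payoff 96): to s=2.9 gives 121 − 29.1×2.9 = 36.61 → no gain ✓; to s=13.7 gives 159 − 29.1×13.7 = -239.67 → no gain ✓.
Mid-ability (own payoff 121 − 16.7×2.9 = 72.57): to s=0 gives 96 → profitable ✗; to s=13.7 gives 159 − 16.7×13.7 = -69.79 → no gain ✓.
High-ability (own payoff 159 − 8.0×13.7 = 49.4): to s=0 gives 96 → profitable ✗; to s=2.9 gives 121 − 8.0×2.9 = 97.8 → profitable ✗.
3 of the 6 constraints hold; not an equilibrium.

3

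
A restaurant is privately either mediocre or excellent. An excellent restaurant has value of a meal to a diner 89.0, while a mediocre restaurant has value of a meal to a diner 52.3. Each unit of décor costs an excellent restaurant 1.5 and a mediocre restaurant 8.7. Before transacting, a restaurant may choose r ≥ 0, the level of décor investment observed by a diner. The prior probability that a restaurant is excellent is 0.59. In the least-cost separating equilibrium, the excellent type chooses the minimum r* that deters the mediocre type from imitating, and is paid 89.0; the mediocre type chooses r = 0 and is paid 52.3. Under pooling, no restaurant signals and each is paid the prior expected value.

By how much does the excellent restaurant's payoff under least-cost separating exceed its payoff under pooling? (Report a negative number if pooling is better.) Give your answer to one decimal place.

Least-cost separating signal: r* solves 52.3 = 89.0 − 8.7·r*, so r* = (89.0 − 52.3)/8.7 ≈ 4.2184.
Excellent type's separating payoff: 89.0 − 1.5 × r* = 89.0 − 1.5 × (89.0 − 52.3)/8.7 = 89.0 − 55.05/8.7 ≈ 82.672.
Pooling payoff: 0.59 × 89.0 + 0.41 × 52.3 = 73.953.
Difference: 82.672 − 73.953 = 8.719, i.e. 8.7 to one decimal place.
The excellent type prefers to separate.

8.7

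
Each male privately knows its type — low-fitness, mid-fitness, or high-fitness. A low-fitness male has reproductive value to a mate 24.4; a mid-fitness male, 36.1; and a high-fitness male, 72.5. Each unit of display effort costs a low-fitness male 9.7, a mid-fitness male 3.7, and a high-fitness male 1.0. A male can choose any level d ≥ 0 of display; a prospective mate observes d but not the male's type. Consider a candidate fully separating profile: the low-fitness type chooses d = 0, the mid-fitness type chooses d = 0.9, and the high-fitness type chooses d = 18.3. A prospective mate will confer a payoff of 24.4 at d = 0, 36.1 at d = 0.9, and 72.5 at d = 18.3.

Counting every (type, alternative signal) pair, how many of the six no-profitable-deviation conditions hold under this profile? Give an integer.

5

Low-fitness (own payoff 24.4): to d=0.9 gives 36.1 − 9.7×0.9 = 27.37 → profitable ✗; to d=18.3 gives 72.5 − 9.7×18.3 = -105.01 → no gain ✓.
Mid-fitness (own payoff 36.1 − 3.7×0.9 = 32.77): to d=0 gives 24.4 → no gain ✓; to d=18.3 gives 72.5 − 3.7×18.3 = 4.79 → no gain ✓.
High-fitness (own payoff 72.5 − 1.0×18.3 = 54.2): to d=0 gives 24.4 → no gain ✓; to d=0.9 gives 36.1 − 1.0×0.9 = 35.2 → no gain ✓.
5 of the 6 constraints hold; not an equilibrium.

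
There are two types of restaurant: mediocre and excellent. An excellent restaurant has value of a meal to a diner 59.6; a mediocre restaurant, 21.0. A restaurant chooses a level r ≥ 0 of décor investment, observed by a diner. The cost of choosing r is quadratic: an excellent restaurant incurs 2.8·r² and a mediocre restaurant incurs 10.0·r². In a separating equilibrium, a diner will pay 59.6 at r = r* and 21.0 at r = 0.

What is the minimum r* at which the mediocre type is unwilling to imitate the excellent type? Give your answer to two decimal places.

The mediocre type at r = 0 receives 21.0; imitating at r* yields 59.6 − 10.0·r*².
Indifference: 21.0 = 59.6 − 10.0·r*², so r*² = (59.6 − 21.0) / 10.0 = 3.86.
r* = √3.86 ≈ 1.96.

1.96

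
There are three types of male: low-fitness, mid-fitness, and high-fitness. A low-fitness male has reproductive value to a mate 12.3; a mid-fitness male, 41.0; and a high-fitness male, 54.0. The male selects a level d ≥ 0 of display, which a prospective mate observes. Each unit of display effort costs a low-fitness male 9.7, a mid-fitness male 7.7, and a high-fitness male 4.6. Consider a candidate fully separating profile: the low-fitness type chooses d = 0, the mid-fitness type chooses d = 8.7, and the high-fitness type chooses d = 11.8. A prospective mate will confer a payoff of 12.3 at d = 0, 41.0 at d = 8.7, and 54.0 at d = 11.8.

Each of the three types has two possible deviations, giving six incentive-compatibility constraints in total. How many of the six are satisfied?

Low-fitness (own payoff 12.3): to d=8.7 gives 41.0 − 9.7×8.7 = -43.39 → no gain ✓; to d=11.8 gives 54.0 − 9.7×11.8 = -60.46 → no gain ✓.
High-fitness (own payoff 54.0 − 4.6×11.8 = -0.28): to d=0 gives 12.3 → profitable ✗; to d=8.7 gives 41.0 − 4.6×8.7 = 0.98 → profitable ✗.
Mid-fitness (own payoff 41.0 − 7.7×8.7 = -25.99): to d=0 gives 12.3 → profitable ✗; to d=11.8 gives 54.0 − 7.7×11.8 = -36.86 → no gain ✓.
3 of the 6 constraints hold; not an equilibrium.

3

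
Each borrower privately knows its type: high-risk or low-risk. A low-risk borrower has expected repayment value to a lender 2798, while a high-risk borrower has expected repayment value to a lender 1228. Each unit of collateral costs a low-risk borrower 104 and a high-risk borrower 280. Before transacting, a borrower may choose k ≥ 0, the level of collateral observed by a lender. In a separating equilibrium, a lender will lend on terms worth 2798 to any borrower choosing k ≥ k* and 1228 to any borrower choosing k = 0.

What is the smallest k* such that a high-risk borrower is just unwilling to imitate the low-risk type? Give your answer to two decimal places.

5.61

A high-risk borrower choosing k = 0 receives 1228.
Imitating at k* instead would pay 2798 at cost 280·k*, netting 2798 − 280·k*.
Indifference: 1228 = 2798 − 280·k*, so k* = (2798 − 1228) / 280 ≈ 5.61.
At k* the high-risk type's incentive constraint just binds; the low-risk type strictly prefers k* since its per-unit cost is lower.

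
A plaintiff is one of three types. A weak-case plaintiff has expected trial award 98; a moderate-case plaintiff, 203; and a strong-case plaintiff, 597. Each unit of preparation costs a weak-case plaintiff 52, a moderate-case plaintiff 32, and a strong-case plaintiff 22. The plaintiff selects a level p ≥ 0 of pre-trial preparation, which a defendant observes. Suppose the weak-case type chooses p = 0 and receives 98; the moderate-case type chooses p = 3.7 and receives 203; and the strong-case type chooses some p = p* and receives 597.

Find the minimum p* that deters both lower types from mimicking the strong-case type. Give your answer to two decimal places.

Moderate-case type (on-path payoff 203 − 32×3.7 = 84.6) won't mimic when 84.6 ≥ 597 − 32·p*, i.e. p* ≥ 16.01.
Weak-case type (on-path payoff 98) won't mimic when 98 ≥ 597 − 52·p*, i.e. p* ≥ 9.60.
Both must hold, so p* = max(9.60, 16.01) = 16.01. The moderate-case type's constraint binds.

16.01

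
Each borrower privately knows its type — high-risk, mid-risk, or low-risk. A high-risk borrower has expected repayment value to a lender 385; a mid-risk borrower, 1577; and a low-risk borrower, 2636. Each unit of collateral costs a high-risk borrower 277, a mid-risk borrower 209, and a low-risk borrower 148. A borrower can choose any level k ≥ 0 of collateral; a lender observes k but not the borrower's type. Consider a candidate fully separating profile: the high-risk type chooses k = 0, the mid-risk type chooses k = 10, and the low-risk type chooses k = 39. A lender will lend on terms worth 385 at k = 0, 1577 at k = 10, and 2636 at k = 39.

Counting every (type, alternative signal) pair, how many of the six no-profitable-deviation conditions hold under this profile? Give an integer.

Mid-risk (own payoff 1577 − 209×10 = -513): to k=0 gives 385 → profitable ✗; to k=39 gives 2636 − 209×39 = -5515 → no gain ✓.
High-risk (own payoff 385): to k=10 gives 1577 − 277×10 = -1193 → no gain ✓; to k=39 gives 2636 − 277×39 = -8167 → no gain ✓.
Low-risk (own payoff 2636 − 148×39 = -3136): to k=0 gives 385 → profitable ✗; to k=10 gives 1577 − 148×10 = 97 → profitable ✗.
3 of the 6 constraints hold; not an equilibrium.

3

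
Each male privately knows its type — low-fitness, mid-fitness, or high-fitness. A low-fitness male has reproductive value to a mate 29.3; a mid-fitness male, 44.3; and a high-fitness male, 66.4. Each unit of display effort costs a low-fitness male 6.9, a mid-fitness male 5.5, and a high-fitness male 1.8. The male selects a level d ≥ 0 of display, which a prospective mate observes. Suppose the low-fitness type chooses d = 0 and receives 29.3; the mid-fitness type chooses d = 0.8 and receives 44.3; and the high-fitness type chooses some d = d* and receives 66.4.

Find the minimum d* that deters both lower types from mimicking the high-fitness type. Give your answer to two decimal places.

Mid-fitness type (on-path payoff 44.3 − 5.5×0.8 = 39.9) won't mimic when 39.9 ≥ 66.4 − 5.5·d*, i.e. d* ≥ 4.82.
Low-fitness type (on-path payoff 29.3) won't mimic when 29.3 ≥ 66.4 − 6.9·d*, i.e. d* ≥ 5.38.
Both must hold, so d* = max(5.38, 4.82) = 5.38. The low-fitness type's constraint binds.

5.38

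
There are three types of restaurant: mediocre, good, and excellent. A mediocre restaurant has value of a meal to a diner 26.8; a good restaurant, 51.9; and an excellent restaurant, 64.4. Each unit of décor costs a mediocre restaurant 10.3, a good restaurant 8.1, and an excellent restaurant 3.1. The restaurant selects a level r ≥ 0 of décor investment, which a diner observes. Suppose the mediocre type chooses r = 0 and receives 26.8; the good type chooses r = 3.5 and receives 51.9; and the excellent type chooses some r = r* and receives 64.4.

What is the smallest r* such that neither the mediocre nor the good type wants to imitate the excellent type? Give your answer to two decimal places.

5.04

Mediocre type (on-path payoff 26.8) won't mimic when 26.8 ≥ 64.4 − 10.3·r*, i.e. r* ≥ 3.65.
Good type (on-path payoff 51.9 − 8.1×3.5 = 23.55) won't mimic when 23.55 ≥ 64.4 − 8.1·r*, i.e. r* ≥ 5.04.
Both must hold, so r* = max(3.65, 5.04) = 5.04. The good type's constraint binds.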